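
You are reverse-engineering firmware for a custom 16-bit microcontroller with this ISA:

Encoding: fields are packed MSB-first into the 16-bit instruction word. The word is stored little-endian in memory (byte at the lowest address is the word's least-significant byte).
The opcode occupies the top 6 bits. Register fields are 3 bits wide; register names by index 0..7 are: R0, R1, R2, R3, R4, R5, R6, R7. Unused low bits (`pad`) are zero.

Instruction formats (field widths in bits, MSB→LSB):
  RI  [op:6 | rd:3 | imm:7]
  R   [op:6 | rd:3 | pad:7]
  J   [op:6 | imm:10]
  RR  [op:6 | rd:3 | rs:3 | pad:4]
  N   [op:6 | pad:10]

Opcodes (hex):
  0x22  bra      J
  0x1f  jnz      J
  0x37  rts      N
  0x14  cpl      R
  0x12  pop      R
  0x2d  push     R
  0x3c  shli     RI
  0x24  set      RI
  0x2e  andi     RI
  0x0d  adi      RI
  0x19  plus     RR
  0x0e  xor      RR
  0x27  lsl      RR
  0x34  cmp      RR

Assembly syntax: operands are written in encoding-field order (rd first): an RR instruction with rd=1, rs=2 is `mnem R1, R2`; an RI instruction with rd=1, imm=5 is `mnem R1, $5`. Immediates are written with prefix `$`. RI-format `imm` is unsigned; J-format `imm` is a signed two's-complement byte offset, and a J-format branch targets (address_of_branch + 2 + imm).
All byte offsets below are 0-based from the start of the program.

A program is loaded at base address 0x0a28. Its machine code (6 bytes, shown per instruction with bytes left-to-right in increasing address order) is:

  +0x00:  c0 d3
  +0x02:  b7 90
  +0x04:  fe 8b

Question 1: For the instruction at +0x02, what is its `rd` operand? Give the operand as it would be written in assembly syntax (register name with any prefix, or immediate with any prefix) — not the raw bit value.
R1

off 0x02: read b7 90 as little → 0x90b7
  top 6b → 0x24 → set [RI]
  rd@[9:7]=0x1 ⇒ R1
  imm@[6:0]=0x37 ⇒ $55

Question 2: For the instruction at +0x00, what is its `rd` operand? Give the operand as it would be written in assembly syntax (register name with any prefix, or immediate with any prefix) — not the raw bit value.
[00] c0 d3 → 0xd3c0
  top 6b → 0x34 → cmp [RR]
  [9:7] rd=7 = R7
  [6:4] rs=4 = R4

R7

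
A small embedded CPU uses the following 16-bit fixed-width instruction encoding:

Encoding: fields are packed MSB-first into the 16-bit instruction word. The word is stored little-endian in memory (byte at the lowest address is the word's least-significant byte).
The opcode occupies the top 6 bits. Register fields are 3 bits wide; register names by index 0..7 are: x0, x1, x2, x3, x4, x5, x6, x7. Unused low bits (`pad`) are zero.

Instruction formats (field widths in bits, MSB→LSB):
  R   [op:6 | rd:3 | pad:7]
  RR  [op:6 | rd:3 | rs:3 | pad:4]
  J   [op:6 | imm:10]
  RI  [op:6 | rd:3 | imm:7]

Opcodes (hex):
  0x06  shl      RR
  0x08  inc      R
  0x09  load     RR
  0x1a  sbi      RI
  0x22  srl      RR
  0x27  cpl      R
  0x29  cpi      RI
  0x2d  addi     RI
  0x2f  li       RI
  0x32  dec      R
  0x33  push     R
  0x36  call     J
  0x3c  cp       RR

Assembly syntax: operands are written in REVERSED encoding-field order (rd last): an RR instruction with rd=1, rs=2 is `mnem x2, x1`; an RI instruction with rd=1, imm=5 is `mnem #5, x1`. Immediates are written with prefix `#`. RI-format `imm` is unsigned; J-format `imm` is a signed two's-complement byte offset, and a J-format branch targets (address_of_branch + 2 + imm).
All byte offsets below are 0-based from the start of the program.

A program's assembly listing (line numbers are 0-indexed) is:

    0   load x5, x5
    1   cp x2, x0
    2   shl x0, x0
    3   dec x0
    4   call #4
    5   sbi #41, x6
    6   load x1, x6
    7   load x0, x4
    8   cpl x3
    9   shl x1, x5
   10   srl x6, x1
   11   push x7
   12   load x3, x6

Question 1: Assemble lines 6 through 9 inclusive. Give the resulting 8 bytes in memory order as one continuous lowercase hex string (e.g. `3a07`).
L6: load op=0x9:6|rd=6:3|rs=1:3|pad=0:4 ⇒ 0x2710 ⇒ little 10 27
L7: load op=0x9:6|rd=4:3|rs=0:3|pad=0:4 ⇒ 0x2600 ⇒ little 00 26
L8: cpl op=0x27:6|rd=3:3|pad=0:7 ⇒ 0x9d80 ⇒ little 80 9d
L9: shl op=0x6:6|rd=5:3|rs=1:3|pad=0:4 ⇒ 0x1a90 ⇒ little 90 1a

10270026809d901a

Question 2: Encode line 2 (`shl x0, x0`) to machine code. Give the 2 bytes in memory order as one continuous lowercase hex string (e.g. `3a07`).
L2: shl op=0x6:6|rd=0:3|rs=0:3|pad=0:4 ⇒ 0x1800 ⇒ little 00 18

0018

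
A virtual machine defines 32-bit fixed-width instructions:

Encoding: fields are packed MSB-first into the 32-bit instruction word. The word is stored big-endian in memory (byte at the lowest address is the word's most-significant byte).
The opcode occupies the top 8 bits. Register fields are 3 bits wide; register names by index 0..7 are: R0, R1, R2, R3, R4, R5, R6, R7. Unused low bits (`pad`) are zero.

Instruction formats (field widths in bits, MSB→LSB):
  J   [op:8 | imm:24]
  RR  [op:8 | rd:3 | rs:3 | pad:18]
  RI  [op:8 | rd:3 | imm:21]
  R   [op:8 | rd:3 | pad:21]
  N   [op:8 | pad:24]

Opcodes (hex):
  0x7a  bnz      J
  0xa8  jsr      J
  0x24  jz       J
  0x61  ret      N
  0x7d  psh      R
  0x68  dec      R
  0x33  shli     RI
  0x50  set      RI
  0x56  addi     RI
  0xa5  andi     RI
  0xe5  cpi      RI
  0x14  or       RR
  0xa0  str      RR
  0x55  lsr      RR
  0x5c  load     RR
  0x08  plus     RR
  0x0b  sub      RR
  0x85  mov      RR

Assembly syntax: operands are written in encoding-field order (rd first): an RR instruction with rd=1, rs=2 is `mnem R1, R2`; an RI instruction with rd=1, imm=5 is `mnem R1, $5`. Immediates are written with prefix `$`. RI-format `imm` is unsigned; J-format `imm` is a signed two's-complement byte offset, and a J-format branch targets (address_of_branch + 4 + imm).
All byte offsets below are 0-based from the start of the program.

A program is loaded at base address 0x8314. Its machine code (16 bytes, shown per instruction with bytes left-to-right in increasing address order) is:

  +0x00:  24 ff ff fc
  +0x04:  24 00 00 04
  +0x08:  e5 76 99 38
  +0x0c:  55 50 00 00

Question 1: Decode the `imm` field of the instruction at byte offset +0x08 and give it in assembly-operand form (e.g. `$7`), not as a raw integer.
[08] e5 76 99 38 → 0xe5769938
  top 8b → 0xe5 → cpi [RI]
  rd@[23:21]=0x3 ⇒ R3
  imm@[20:0]=0x169938 ⇒ $1481016

$1481016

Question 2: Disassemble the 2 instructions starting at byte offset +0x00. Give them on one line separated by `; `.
@+00  big-endian(24 ff ff fc) = 0x24fffffc
  op=0x24fffffc>>24=0x24 ⇒ jz (J)
  imm@[23:0]=0xfffffc (s24→-4) ⇒ $-4
@+04  big-endian(24 00 00 04) = 0x24000004
  op=0x24000004>>24=0x24 ⇒ jz (J)
  imm@[23:0]=0x4 ⇒ $4

jz $-4; jz $4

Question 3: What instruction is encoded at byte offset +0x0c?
lsr R2, R4

[0c] 55 50 00 00 → 0x55500000
  op=0x55500000>>24=0x55 ⇒ lsr (RR)
  rd@[23:21]=0x2 ⇒ R2
  rs@[20:18]=0x4 ⇒ R4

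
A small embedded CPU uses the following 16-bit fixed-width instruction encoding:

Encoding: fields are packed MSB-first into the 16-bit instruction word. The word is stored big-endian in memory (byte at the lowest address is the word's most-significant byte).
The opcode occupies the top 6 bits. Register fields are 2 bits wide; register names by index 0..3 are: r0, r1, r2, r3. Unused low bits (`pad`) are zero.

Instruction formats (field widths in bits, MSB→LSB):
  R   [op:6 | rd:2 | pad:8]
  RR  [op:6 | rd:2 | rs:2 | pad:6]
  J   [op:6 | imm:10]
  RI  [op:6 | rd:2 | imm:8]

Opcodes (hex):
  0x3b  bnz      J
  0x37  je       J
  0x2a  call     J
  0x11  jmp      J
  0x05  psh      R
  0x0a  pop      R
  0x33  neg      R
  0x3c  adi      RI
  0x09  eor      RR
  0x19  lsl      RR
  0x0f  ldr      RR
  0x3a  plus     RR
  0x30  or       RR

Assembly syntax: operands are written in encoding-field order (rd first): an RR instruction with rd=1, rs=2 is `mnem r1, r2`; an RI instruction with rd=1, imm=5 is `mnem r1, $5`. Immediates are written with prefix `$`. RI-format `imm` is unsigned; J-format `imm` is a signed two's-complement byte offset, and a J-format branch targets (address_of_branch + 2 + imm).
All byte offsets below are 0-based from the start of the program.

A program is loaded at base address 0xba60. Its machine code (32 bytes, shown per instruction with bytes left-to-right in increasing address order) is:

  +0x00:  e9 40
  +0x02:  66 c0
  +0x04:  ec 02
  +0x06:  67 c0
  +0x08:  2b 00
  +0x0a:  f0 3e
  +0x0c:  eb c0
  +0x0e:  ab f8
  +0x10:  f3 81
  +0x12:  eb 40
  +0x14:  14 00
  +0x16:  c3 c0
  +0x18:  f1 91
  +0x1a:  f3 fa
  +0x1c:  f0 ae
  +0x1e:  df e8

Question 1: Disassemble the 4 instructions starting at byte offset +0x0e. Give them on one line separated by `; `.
call $-8; adi r3, $129; plus r3, r1; psh r0

@+0e  big-endian(ab f8) = 0xabf8
  top 6b → 0x2a → call [J]
  imm: (w>>0)&0x3ff=0x3f8 (s10→-8) → $-8
@+10  big-endian(f3 81) = 0xf381
  top 6b → 0x3c → adi [RI]
  rd: (w>>8)&0x3=0x3 → r3
  imm: (w>>0)&0xff=0x81 → $129
@+12  big-endian(eb 40) = 0xeb40
  top 6b → 0x3a → plus [RR]
  rd: (w>>8)&0x3=0x3 → r3
  rs: (w>>6)&0x3=0x1 → r1
@+14  big-endian(14 00) = 0x1400
  top 6b → 0x5 → psh [R]
  rd: (w>>8)&0x3=0x0 → r0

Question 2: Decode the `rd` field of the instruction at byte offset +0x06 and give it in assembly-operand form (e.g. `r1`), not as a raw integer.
off 0x06: read 67 c0 as big → 0x67c0
  op=0x67c0>>10=0x19 ⇒ lsl (RR)
  [9:8] rd=3 = r3
  [7:6] rs=3 = r3

r3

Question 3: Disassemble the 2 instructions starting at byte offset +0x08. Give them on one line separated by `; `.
pop r3; adi r0, $62

off 0x08: read 2b 00 as big → 0x2b00
  opcode bits[15:10]=0xa: pop/R
  [9:8] rd=3 = r3
off 0x0a: read f0 3e as big → 0xf03e
  opcode bits[15:10]=0x3c: adi/RI
  [9:8] rd=0 = r0
  [7:0] imm=62 = $62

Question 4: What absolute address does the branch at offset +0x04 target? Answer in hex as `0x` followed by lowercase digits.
0xba68

[04] ec 02 → 0xec02
  opcode bits[15:10]=0x3b: bnz/J
  imm: (w>>0)&0x3ff=0x2 → $2
  target = base 0xba60 + off 0x04 + 2 + imm 2 = 0xba68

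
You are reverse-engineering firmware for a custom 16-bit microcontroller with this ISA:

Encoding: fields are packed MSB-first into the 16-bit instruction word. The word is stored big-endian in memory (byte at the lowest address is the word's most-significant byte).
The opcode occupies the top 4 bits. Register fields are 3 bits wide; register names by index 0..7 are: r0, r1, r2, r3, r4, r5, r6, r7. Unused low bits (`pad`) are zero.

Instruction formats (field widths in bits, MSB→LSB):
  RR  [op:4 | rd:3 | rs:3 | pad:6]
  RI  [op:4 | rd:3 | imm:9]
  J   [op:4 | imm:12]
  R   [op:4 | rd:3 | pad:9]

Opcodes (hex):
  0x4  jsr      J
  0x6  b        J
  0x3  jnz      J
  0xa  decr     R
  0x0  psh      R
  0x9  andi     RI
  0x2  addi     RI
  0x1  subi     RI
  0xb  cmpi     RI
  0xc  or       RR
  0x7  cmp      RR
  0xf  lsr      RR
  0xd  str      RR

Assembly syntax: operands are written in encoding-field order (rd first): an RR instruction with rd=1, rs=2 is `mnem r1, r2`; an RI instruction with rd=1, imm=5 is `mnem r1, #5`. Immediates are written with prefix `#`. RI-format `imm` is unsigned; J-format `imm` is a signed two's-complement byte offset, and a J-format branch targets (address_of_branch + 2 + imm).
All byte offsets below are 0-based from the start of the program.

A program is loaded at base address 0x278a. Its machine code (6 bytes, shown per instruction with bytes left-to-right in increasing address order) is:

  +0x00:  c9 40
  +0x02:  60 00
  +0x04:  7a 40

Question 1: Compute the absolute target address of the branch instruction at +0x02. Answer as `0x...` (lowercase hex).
0x278e

off 0x02: read 60 00 as big → 0x6000
  op=0x6000>>12=0x6 ⇒ b (J)
  [11:0] imm=0 = #0
  target = base 0x278a + off 0x02 + 2 + imm 0 = 0x278e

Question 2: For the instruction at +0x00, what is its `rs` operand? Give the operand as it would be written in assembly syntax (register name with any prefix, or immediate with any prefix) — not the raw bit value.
off 0x00: read c9 40 as big → 0xc940
  op=0xc940>>12=0xc ⇒ or (RR)
  rd: (w>>9)&0x7=0x4 → r4
  rs: (w>>6)&0x7=0x5 → r5

r5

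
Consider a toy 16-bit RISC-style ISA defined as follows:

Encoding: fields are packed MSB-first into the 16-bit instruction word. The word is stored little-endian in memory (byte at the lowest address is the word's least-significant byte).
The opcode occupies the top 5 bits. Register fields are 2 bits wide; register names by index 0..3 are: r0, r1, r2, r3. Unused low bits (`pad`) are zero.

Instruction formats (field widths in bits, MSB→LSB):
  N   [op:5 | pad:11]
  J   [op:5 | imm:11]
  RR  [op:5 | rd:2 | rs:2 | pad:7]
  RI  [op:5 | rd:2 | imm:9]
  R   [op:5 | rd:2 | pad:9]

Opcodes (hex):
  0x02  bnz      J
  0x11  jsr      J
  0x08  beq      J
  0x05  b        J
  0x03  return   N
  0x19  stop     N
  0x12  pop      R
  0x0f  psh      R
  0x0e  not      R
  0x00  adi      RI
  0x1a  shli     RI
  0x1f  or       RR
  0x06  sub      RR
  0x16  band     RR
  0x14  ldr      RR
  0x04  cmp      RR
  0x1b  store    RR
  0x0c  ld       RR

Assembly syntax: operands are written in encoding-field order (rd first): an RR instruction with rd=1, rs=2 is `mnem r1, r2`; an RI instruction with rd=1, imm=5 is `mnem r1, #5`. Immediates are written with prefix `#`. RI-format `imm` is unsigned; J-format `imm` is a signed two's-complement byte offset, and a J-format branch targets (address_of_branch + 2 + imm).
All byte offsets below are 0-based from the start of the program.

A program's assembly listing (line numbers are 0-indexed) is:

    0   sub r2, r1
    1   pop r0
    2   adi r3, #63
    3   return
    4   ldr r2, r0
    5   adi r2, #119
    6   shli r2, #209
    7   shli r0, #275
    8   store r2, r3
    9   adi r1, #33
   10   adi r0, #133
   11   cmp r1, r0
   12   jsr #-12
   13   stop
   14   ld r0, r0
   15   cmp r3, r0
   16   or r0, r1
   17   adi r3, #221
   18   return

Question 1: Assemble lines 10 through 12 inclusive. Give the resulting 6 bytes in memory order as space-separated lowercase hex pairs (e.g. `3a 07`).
85 00 00 22 f4 8f

line 10 (adi): pack op=0x0:5|rd=0:2|imm=133:9 = 0x0085; little→ 85 00
line 11 (cmp): pack op=0x4:5|rd=1:2|rs=0:2|pad=0:7 = 0x2200; little→ 00 22
line 12 (jsr): pack op=0x11:5|imm=-12:11 = 0x8ff4; little→ f4 8f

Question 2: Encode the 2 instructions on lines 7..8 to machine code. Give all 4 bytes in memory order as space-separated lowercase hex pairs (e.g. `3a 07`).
L7: shli op=0x1a:5|rd=0:2|imm=275:9 ⇒ 0xd113 ⇒ little 13 d1
L8: store op=0x1b:5|rd=2:2|rs=3:2|pad=0:7 ⇒ 0xdd80 ⇒ little 80 dd

13 d1 80 dd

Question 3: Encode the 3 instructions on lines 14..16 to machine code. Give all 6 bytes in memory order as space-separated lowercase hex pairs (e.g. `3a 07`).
00 60 00 26 80 f8

L14: ld op=0xc:5|rd=0:2|rs=0:2|pad=0:7 ⇒ 0x6000 ⇒ little 00 60
L15: cmp op=0x4:5|rd=3:2|rs=0:2|pad=0:7 ⇒ 0x2600 ⇒ little 00 26
L16: or op=0x1f:5|rd=0:2|rs=1:2|pad=0:7 ⇒ 0xf880 ⇒ little 80 f8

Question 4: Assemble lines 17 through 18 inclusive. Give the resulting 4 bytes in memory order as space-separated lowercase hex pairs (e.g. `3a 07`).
dd 06 00 18

L17: adi op=0x0:5|rd=3:2|imm=221:9 ⇒ 0x06dd ⇒ little dd 06
L18: return op=0x3:5|pad=0:11 ⇒ 0x1800 ⇒ little 00 18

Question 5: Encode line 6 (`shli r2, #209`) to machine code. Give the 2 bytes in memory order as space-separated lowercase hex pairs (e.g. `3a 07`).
d1 d4

line 6 (shli): pack op=0x1a:5|rd=2:2|imm=209:9 = 0xd4d1; little→ d1 d4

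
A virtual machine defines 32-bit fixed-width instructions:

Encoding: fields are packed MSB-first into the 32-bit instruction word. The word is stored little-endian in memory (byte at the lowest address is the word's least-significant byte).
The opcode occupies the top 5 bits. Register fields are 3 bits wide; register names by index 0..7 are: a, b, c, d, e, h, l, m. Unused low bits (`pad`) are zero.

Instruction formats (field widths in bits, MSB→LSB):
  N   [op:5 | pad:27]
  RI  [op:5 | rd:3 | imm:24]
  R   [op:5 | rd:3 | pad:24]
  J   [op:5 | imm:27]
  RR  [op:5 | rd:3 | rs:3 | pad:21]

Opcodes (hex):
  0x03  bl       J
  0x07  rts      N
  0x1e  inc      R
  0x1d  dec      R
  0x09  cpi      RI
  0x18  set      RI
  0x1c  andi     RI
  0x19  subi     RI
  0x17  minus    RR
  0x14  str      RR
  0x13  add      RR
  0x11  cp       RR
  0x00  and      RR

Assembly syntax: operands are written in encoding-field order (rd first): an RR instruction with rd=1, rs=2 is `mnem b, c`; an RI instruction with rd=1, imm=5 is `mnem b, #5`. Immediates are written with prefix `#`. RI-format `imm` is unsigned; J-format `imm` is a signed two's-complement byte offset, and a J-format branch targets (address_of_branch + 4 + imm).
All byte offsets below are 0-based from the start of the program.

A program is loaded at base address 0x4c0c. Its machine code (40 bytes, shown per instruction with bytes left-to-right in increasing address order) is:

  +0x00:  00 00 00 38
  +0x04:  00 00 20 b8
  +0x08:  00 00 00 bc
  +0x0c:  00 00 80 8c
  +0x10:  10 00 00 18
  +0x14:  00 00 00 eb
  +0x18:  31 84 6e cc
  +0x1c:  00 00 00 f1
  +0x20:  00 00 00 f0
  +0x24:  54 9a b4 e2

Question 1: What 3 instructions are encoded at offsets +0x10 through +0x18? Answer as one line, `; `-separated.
@+10  little-endian(10 00 00 18) = 0x18000010
  top 5b → 0x3 → bl [J]
  [26:0] imm=16 = #16
@+14  little-endian(00 00 00 eb) = 0xeb000000
  top 5b → 0x1d → dec [R]
  [26:24] rd=3 = d
@+18  little-endian(31 84 6e cc) = 0xcc6e8431
  top 5b → 0x19 → subi [RI]
  [26:24] rd=4 = e
  [23:0] imm=7242801 = #7242801

bl #16; dec d; subi e, #7242801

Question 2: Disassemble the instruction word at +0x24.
andi c, #11835988

@+24  little-endian(54 9a b4 e2) = 0xe2b49a54
  opcode bits[31:27]=0x1c: andi/RI
  rd: (w>>24)&0x7=0x2 → c
  imm: (w>>0)&0xffffff=0xb49a54 → #11835988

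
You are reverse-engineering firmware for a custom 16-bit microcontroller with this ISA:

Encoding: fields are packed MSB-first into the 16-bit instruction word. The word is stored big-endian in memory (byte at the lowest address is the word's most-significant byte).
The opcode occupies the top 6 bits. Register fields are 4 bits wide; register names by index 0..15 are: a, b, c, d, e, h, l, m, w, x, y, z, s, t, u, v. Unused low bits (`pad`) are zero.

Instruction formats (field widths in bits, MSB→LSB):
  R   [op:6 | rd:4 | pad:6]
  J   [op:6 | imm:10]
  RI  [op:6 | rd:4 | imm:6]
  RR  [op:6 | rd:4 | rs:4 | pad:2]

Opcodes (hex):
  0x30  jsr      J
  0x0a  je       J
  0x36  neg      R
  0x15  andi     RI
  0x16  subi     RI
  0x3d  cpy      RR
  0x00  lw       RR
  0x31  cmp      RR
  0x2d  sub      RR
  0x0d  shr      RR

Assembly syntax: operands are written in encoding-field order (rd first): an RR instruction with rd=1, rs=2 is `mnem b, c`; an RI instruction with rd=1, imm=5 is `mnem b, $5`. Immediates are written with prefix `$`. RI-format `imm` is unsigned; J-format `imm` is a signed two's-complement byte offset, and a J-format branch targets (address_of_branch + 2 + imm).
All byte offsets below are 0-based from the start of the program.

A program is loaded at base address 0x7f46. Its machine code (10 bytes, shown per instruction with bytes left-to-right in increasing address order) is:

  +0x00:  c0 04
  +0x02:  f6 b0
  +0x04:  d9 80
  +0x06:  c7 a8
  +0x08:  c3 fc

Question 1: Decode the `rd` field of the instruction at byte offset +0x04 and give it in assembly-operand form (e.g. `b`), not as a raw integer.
l

off 0x04: read d9 80 as big → 0xd980
  op=0xd980>>10=0x36 ⇒ neg (R)
  [9:6] rd=6 = l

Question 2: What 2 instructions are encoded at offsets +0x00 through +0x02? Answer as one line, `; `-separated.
jsr $4; cpy y, s

@+00  big-endian(c0 04) = 0xc004
  op=0xc004>>10=0x30 ⇒ jsr (J)
  [9:0] imm=4 = $4
@+02  big-endian(f6 b0) = 0xf6b0
  op=0xf6b0>>10=0x3d ⇒ cpy (RR)
  [9:6] rd=10 = y
  [5:2] rs=12 = s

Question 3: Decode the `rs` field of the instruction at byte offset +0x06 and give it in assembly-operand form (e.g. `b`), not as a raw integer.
y

off 0x06: read c7 a8 as big → 0xc7a8
  opcode bits[15:10]=0x31: cmp/RR
  rd: (w>>6)&0xf=0xe → u
  rs: (w>>2)&0xf=0xa → y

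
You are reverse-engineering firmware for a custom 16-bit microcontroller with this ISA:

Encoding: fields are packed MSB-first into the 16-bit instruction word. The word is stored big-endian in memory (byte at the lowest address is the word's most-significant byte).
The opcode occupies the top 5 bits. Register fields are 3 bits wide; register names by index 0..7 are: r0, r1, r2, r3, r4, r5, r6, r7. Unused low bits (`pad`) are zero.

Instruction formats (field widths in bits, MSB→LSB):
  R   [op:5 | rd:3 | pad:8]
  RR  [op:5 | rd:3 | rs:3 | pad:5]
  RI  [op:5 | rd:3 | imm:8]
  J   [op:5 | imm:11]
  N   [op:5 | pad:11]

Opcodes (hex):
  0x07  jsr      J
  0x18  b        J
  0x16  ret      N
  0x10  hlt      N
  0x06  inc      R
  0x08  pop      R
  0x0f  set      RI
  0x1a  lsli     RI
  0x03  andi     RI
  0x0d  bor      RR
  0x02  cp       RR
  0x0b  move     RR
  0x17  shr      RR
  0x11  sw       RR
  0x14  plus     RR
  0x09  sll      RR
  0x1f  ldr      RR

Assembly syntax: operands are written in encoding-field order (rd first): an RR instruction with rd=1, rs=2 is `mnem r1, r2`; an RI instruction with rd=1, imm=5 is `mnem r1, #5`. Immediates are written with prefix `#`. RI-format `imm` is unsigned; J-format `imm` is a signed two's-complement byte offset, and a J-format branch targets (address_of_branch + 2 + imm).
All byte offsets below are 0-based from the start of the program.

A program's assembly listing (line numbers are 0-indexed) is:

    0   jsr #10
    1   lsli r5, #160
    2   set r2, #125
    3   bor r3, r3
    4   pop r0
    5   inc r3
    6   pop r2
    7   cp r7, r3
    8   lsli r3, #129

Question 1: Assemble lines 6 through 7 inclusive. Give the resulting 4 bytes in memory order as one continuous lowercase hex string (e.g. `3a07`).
line 6 (pop): pack op=0x8:5|rd=2:3|pad=0:8 = 0x4200; big→ 42 00
line 7 (cp): pack op=0x2:5|rd=7:3|rs=3:3|pad=0:5 = 0x1760; big→ 17 60

42001760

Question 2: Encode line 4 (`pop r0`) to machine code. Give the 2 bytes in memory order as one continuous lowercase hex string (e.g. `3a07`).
4000

line 4 (pop): pack op=0x8:5|rd=0:3|pad=0:8 = 0x4000; big→ 40 00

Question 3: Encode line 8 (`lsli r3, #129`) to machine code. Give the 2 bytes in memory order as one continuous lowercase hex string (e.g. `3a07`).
d381

L8: lsli op=0x1a:5|rd=3:3|imm=129:8 ⇒ 0xd381 ⇒ big d3 81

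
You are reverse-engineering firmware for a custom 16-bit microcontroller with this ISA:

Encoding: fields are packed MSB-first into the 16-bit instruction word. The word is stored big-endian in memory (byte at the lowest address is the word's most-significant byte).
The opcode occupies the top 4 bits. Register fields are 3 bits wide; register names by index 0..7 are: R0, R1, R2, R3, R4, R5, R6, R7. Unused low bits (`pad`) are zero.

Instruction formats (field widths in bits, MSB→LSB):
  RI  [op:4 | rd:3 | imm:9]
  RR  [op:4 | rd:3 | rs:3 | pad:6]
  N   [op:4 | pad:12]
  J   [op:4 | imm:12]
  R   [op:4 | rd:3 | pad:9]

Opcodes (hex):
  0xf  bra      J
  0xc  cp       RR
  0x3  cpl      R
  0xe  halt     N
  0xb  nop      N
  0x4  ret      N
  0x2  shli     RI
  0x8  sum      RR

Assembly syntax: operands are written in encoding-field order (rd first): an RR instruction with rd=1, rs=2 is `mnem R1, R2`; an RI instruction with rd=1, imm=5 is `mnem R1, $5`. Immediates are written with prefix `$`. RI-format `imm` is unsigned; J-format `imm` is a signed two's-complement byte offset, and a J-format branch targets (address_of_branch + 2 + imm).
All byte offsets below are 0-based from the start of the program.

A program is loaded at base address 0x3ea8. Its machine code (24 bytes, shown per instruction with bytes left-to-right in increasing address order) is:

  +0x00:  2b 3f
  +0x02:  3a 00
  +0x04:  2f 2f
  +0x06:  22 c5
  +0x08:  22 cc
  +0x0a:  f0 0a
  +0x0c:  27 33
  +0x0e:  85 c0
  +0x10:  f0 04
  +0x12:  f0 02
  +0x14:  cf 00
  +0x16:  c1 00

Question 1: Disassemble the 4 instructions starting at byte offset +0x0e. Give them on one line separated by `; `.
off 0x0e: read 85 c0 as big → 0x85c0
  top 4b → 0x8 → sum [RR]
  [11:9] rd=2 = R2
  [8:6] rs=7 = R7
off 0x10: read f0 04 as big → 0xf004
  top 4b → 0xf → bra [J]
  [11:0] imm=4 = $4
off 0x12: read f0 02 as big → 0xf002
  top 4b → 0xf → bra [J]
  [11:0] imm=2 = $2
off 0x14: read cf 00 as big → 0xcf00
  top 4b → 0xc → cp [RR]
  [11:9] rd=7 = R7
  [8:6] rs=4 = R4

sum R2, R7; bra $4; bra $2; cp R7, R4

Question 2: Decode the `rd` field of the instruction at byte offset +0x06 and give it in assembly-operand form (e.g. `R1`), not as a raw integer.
R1

[06] 22 c5 → 0x22c5
  opcode bits[15:12]=0x2: shli/RI
  [11:9] rd=1 = R1
  [8:0] imm=197 = $197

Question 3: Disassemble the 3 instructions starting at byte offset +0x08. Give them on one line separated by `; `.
shli R1, $204; bra $10; shli R3, $307

off 0x08: read 22 cc as big → 0x22cc
  top 4b → 0x2 → shli [RI]
  [11:9] rd=1 = R1
  [8:0] imm=204 = $204
off 0x0a: read f0 0a as big → 0xf00a
  top 4b → 0xf → bra [J]
  [11:0] imm=10 = $10
off 0x0c: read 27 33 as big → 0x2733
  top 4b → 0x2 → shli [RI]
  [11:9] rd=3 = R3
  [8:0] imm=307 = $307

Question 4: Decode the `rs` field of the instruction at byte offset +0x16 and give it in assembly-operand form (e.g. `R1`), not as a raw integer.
R4

off 0x16: read c1 00 as big → 0xc100
  top 4b → 0xc → cp [RR]
  rd@[11:9]=0x0 ⇒ R0
  rs@[8:6]=0x4 ⇒ R4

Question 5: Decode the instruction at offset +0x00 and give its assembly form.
shli R5, $319

[00] 2b 3f → 0x2b3f
  opcode bits[15:12]=0x2: shli/RI
  rd: (w>>9)&0x7=0x5 → R5
  imm: (w>>0)&0x1ff=0x13f → $319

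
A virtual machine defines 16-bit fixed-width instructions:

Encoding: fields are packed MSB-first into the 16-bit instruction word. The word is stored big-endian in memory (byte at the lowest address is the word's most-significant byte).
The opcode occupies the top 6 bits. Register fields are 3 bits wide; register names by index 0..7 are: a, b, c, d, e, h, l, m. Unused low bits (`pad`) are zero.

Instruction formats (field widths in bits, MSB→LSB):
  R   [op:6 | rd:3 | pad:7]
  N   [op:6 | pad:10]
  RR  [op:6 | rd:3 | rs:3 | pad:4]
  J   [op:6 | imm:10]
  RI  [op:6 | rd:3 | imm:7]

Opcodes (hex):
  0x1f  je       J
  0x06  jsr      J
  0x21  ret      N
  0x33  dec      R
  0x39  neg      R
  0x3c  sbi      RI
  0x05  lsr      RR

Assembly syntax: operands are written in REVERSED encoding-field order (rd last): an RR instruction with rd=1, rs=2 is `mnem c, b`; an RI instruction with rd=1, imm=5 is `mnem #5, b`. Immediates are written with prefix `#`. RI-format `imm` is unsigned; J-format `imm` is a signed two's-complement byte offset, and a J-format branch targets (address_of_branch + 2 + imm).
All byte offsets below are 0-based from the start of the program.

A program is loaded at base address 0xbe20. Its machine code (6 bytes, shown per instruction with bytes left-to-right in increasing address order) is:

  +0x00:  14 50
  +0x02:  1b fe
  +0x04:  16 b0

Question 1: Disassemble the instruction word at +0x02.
+0x02: 1b fe ⇒ word 0x1bfe (big)
  opcode bits[15:10]=0x6: jsr/J
  imm: (w>>0)&0x3ff=0x3fe (s10→-2) → #-2

jsr #-2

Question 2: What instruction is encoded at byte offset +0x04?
+0x04: 16 b0 ⇒ word 0x16b0 (big)
  op=0x16b0>>10=0x5 ⇒ lsr (RR)
  rd@[9:7]=0x5 ⇒ h
  rs@[6:4]=0x3 ⇒ d

lsr d, h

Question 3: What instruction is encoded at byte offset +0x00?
+0x00: 14 50 ⇒ word 0x1450 (big)
  opcode bits[15:10]=0x5: lsr/RR
  rd@[9:7]=0x0 ⇒ a
  rs@[6:4]=0x5 ⇒ h

lsr h, a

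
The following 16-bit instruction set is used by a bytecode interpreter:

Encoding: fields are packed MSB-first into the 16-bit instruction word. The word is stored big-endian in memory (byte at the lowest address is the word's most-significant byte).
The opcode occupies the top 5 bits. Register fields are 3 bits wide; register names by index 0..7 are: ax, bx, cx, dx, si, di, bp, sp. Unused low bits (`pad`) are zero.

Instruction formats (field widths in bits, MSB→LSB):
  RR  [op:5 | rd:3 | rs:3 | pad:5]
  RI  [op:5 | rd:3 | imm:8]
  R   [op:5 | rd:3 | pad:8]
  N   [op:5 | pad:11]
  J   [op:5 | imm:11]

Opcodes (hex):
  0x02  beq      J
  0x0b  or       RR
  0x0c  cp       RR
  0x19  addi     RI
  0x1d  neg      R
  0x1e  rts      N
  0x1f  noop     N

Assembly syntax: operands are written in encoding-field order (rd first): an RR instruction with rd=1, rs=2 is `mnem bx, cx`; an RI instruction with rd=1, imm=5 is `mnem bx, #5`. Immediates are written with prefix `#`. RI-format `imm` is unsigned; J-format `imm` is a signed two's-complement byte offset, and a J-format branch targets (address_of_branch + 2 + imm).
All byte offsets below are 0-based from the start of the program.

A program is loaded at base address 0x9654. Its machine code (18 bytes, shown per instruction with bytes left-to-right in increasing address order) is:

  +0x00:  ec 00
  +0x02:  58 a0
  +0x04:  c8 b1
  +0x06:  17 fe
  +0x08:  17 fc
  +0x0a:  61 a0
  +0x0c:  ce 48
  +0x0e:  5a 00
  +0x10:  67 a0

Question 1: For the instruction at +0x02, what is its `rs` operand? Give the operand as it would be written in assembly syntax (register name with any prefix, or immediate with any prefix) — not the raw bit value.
di

+0x02: 58 a0 ⇒ word 0x58a0 (big)
  op=0x58a0>>11=0xb ⇒ or (RR)
  [10:8] rd=0 = ax
  [7:5] rs=5 = di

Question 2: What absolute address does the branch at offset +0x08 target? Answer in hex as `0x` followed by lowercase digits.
0x965a

@+08  big-endian(17 fc) = 0x17fc
  op=0x17fc>>11=0x2 ⇒ beq (J)
  imm: (w>>0)&0x7ff=0x7fc (s11→-4) → #-4
  target = base 0x9654 + off 0x08 + 2 + imm -4 = 0x965a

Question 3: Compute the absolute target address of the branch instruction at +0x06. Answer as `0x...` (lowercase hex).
off 0x06: read 17 fe as big → 0x17fe
  top 5b → 0x2 → beq [J]
  imm@[10:0]=0x7fe (s11→-2) ⇒ #-2
  target = base 0x9654 + off 0x06 + 2 + imm -2 = 0x965a

0x965a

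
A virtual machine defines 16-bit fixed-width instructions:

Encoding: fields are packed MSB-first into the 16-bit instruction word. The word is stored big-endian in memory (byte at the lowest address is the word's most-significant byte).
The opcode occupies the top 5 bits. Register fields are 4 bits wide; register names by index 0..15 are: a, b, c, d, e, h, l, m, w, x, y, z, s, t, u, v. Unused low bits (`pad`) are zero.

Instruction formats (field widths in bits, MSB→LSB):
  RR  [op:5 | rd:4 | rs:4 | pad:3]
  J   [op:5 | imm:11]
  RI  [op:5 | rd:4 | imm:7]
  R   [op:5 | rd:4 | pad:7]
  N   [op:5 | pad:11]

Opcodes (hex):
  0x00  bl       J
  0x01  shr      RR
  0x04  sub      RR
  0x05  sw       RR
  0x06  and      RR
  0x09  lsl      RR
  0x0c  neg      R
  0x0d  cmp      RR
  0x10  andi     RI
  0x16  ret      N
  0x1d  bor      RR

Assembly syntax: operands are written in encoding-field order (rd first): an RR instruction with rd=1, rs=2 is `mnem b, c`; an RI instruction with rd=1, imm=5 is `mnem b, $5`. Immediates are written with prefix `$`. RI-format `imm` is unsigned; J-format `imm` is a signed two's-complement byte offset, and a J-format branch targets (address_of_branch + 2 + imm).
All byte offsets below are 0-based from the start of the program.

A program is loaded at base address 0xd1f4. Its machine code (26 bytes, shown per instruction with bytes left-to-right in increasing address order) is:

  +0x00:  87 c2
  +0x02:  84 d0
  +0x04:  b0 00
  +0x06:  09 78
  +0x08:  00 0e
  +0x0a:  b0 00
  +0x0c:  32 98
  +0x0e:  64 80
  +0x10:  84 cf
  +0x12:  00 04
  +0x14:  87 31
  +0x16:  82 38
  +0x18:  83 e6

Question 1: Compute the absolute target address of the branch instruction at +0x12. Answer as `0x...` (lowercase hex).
@+12  big-endian(00 04) = 0x0004
  opcode bits[15:11]=0x0: bl/J
  imm@[10:0]=0x4 ⇒ $4
  target = base 0xd1f4 + off 0x12 + 2 + imm 4 = 0xd20c

0xd20c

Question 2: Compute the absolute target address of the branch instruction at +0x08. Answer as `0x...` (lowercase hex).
0xd20c

off 0x08: read 00 0e as big → 0x000e
  opcode bits[15:11]=0x0: bl/J
  imm: (w>>0)&0x7ff=0xe → $14
  target = base 0xd1f4 + off 0x08 + 2 + imm 14 = 0xd20c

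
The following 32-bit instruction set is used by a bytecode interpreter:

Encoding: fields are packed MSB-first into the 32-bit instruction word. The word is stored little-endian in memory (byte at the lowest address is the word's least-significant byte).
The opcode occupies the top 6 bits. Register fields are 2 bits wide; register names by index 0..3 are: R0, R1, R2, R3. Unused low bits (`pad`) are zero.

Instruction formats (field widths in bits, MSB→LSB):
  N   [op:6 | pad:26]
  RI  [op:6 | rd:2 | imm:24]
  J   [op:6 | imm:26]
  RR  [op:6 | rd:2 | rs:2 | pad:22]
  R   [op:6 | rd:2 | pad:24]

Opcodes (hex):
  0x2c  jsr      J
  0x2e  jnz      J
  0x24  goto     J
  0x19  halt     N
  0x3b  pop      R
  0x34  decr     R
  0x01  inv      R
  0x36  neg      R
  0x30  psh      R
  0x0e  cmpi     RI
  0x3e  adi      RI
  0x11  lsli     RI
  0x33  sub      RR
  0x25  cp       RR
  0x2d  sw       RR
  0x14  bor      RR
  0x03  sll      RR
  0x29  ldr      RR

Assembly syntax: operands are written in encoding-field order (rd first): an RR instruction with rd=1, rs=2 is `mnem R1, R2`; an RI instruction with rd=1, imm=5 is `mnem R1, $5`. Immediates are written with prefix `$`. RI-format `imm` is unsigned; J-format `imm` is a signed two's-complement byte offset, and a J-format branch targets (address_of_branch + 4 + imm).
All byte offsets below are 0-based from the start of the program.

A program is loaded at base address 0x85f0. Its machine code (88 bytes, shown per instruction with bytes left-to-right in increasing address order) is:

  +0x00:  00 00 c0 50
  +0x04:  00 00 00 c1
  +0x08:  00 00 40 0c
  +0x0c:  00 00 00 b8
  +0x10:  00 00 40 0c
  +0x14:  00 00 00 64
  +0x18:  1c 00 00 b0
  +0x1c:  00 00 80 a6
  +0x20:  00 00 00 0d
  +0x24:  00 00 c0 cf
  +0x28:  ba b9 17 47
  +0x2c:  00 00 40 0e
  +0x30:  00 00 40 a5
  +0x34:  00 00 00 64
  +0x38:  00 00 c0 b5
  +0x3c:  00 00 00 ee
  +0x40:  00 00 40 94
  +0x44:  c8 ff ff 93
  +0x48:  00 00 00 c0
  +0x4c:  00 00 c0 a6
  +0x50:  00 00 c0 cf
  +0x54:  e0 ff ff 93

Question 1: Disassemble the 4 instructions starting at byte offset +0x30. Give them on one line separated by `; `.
off 0x30: read 00 00 40 a5 as little → 0xa5400000
  top 6b → 0x29 → ldr [RR]
  [25:24] rd=1 = R1
  [23:22] rs=1 = R1
off 0x34: read 00 00 00 64 as little → 0x64000000
  top 6b → 0x19 → halt [N]
off 0x38: read 00 00 c0 b5 as little → 0xb5c00000
  top 6b → 0x2d → sw [RR]
  [25:24] rd=1 = R1
  [23:22] rs=3 = R3
off 0x3c: read 00 00 00 ee as little → 0xee000000
  top 6b → 0x3b → pop [R]
  [25:24] rd=2 = R2

ldr R1, R1; halt; sw R1, R3; pop R2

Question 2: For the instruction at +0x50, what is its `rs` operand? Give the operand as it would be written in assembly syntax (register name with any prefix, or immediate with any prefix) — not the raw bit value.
R3

off 0x50: read 00 00 c0 cf as little → 0xcfc00000
  op=0xcfc00000>>26=0x33 ⇒ sub (RR)
  rd@[25:24]=0x3 ⇒ R3
  rs@[23:22]=0x3 ⇒ R3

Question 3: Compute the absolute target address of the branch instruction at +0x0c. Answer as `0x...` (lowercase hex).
0x8600

[0c] 00 00 00 b8 → 0xb8000000
  op=0xb8000000>>26=0x2e ⇒ jnz (J)
  [25:0] imm=0 = $0
  target = base 0x85f0 + off 0x0c + 4 + imm 0 = 0x8600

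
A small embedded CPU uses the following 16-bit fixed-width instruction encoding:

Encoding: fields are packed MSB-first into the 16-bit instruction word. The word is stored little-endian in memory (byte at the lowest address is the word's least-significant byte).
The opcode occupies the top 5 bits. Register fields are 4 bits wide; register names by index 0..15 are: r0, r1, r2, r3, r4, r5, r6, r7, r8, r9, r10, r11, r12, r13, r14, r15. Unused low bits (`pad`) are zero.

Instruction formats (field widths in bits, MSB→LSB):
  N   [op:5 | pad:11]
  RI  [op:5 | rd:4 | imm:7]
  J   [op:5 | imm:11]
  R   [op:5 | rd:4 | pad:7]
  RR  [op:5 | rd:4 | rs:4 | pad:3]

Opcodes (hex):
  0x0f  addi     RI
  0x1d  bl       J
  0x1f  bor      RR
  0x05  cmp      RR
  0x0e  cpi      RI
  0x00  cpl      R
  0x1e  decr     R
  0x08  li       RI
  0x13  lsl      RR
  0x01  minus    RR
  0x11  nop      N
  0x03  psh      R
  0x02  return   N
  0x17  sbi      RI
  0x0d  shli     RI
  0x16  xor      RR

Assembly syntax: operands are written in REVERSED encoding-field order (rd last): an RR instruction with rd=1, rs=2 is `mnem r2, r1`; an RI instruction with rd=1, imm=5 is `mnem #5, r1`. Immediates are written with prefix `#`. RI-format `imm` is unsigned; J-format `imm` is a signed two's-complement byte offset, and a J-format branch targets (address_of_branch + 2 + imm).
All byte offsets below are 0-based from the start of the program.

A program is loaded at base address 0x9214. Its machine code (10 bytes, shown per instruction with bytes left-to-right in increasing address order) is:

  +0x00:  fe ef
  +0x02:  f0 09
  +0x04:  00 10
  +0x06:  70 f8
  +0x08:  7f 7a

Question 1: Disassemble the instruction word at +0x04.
+0x04: 00 10 ⇒ word 0x1000 (little)
  opcode bits[15:11]=0x2: return/N

return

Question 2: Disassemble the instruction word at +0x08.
@+08  little-endian(7f 7a) = 0x7a7f
  top 5b → 0xf → addi [RI]
  rd: (w>>7)&0xf=0x4 → r4
  imm: (w>>0)&0x7f=0x7f → #127

addi #127, r4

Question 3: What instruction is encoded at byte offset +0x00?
[00] fe ef → 0xeffe
  op=0xeffe>>11=0x1d ⇒ bl (J)
  imm: (w>>0)&0x7ff=0x7fe (s11→-2) → #-2

bl #-2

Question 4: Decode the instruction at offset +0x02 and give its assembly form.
off 0x02: read f0 09 as little → 0x09f0
  top 5b → 0x1 → minus [RR]
  rd@[10:7]=0x3 ⇒ r3
  rs@[6:3]=0xe ⇒ r14

minus r14, r3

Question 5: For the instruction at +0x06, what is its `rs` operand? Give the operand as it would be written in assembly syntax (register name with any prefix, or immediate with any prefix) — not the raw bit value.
r14

+0x06: 70 f8 ⇒ word 0xf870 (little)
  opcode bits[15:11]=0x1f: bor/RR
  rd: (w>>7)&0xf=0x0 → r0
  rs: (w>>3)&0xf=0xe → r14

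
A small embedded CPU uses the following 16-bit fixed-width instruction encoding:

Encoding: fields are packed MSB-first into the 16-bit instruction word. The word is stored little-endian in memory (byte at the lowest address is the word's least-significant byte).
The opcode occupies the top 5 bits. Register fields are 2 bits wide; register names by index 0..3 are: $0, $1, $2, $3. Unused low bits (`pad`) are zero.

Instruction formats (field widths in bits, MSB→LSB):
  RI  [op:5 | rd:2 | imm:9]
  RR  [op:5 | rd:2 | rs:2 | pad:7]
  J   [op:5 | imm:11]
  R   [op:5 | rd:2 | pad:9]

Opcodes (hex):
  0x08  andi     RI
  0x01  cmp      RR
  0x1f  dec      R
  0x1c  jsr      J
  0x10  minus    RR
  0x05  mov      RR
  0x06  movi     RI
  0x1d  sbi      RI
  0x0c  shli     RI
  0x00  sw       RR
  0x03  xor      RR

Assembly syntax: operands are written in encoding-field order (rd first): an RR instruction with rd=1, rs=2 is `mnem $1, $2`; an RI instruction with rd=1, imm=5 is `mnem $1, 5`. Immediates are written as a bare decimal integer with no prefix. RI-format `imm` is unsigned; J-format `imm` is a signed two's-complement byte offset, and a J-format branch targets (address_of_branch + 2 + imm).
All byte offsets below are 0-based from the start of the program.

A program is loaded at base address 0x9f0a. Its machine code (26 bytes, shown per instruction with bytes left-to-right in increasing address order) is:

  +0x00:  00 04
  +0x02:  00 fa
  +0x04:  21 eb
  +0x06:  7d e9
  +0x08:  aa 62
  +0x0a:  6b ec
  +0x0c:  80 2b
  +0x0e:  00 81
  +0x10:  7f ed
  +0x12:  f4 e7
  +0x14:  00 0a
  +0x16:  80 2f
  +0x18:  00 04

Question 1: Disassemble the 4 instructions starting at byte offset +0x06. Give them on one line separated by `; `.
sbi $0, 381; shli $1, 170; sbi $2, 107; mov $1, $3

off 0x06: read 7d e9 as little → 0xe97d
  op=0xe97d>>11=0x1d ⇒ sbi (RI)
  rd: (w>>9)&0x3=0x0 → $0
  imm: (w>>0)&0x1ff=0x17d → 381
off 0x08: read aa 62 as little → 0x62aa
  op=0x62aa>>11=0xc ⇒ shli (RI)
  rd: (w>>9)&0x3=0x1 → $1
  imm: (w>>0)&0x1ff=0xaa → 170
off 0x0a: read 6b ec as little → 0xec6b
  op=0xec6b>>11=0x1d ⇒ sbi (RI)
  rd: (w>>9)&0x3=0x2 → $2
  imm: (w>>0)&0x1ff=0x6b → 107
off 0x0c: read 80 2b as little → 0x2b80
  op=0x2b80>>11=0x5 ⇒ mov (RR)
  rd: (w>>9)&0x3=0x1 → $1
  rs: (w>>7)&0x3=0x3 → $3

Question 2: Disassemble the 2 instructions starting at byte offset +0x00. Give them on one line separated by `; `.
off 0x00: read 00 04 as little → 0x0400
  op=0x0400>>11=0x0 ⇒ sw (RR)
  rd@[10:9]=0x2 ⇒ $2
  rs@[8:7]=0x0 ⇒ $0
off 0x02: read 00 fa as little → 0xfa00
  op=0xfa00>>11=0x1f ⇒ dec (R)
  rd@[10:9]=0x1 ⇒ $1

sw $2, $0; dec $1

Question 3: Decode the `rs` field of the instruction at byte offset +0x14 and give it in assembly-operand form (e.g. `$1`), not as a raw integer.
@+14  little-endian(00 0a) = 0x0a00
  op=0x0a00>>11=0x1 ⇒ cmp (RR)
  [10:9] rd=1 = $1
  [8:7] rs=0 = $0

$0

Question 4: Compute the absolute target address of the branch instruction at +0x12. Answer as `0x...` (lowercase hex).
+0x12: f4 e7 ⇒ word 0xe7f4 (little)
  opcode bits[15:11]=0x1c: jsr/J
  imm: (w>>0)&0x7ff=0x7f4 (s11→-12) → -12
  target = base 0x9f0a + off 0x12 + 2 + imm -12 = 0x9f12

0x9f12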